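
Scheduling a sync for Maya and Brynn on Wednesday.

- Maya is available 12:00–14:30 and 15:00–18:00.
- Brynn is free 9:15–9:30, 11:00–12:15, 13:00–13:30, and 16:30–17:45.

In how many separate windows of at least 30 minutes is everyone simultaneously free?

Maya ∩ Brynn: 12:00–12:15, 13:00–13:30, 16:30–17:45.
Windows ≥ 30 min: 13:00–13:30, 16:30–17:45.
That's 2 windows.

2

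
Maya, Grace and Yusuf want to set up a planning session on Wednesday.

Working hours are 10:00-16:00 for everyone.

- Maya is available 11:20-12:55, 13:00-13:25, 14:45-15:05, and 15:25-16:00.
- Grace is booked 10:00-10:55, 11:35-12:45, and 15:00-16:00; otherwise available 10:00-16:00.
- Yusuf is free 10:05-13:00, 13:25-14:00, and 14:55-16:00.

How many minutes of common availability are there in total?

30 minutes

Grace free within 10:00–16:00: 10:55–11:35, 12:45–15:00.
Maya ∩ Grace: 11:20–11:35, 12:45–12:55, 13:00–13:25, 14:45–15:00.
Maya ∩ Grace ∩ Yusuf: 11:20–11:35, 12:45–12:55, 14:55–15:00.
Total common minutes: 15 + 10 + 5 = 30.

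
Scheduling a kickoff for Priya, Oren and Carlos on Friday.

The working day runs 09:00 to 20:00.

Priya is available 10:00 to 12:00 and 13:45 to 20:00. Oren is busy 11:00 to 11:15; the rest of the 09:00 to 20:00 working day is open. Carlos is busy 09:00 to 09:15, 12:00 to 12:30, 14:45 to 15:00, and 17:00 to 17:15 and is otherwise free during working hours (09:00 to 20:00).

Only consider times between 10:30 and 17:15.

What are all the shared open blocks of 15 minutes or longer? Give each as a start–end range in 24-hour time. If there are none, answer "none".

Oren free within 09:00–20:00: 09:00–11:00, 11:15–20:00.
Carlos free within 09:00–20:00: 09:15–12:00, 12:30–14:45, 15:00–17:00, 17:15–20:00.
Priya ∩ Oren: 10:00–11:00, 11:15–12:00, 13:45–20:00.
Priya ∩ Oren ∩ Carlos: 10:00–11:00, 11:15–12:00, 13:45–14:45, 15:00–17:00, 17:15–20:00.
Restricted to 10:30–17:15: 10:30–11:00, 11:15–12:00, 13:45–14:45, 15:00–17:00.
Windows ≥ 15 min: 10:30–11:00, 11:15–12:00, 13:45–14:45, 15:00–17:00.

10:30–11:00, 11:15–12:00, 13:45–14:45, 15:00–17:00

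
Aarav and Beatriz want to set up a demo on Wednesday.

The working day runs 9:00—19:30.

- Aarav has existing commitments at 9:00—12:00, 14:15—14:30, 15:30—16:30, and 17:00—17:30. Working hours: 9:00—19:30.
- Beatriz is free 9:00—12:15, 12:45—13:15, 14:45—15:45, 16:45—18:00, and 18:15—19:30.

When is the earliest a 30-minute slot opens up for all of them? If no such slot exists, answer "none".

12:45

Aarav free within 09:00–19:30: 12:00–14:15, 14:30–15:30, 16:30–17:00, 17:30–19:30.
Aarav ∩ Beatriz: 12:00–12:15, 12:45–13:15, 14:45–15:30, 16:45–17:00, 17:30–18:00, 18:15–19:30.
Windows ≥ 30 min: 12:45–13:15, 14:45–15:30, 17:30–18:00, 18:15–19:30.
Earliest such window starts at 12:45.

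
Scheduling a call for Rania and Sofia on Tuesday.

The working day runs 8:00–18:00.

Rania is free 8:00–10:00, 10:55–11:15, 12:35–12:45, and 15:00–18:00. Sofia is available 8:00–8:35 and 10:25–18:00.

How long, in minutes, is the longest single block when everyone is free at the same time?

Rania ∩ Sofia: 08:00–08:35, 10:55–11:15, 12:35–12:45, 15:00–18:00.
Common window lengths: 35, 20, 10, 180 min; longest is 180.

180 minutes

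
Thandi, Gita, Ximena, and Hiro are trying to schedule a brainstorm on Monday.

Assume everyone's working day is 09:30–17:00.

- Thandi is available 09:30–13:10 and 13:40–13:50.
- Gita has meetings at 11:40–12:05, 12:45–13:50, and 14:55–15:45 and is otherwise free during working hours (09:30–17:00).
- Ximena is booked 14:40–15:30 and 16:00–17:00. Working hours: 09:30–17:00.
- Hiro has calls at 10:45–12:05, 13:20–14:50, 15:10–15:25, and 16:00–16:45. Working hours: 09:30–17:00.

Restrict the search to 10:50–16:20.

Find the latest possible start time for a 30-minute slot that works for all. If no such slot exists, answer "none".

Gita free within 09:30–17:00: 09:30–11:40, 12:05–12:45, 13:50–14:55, 15:45–17:00.
Ximena free within 09:30–17:00: 09:30–14:40, 15:30–16:00.
Hiro free within 09:30–17:00: 09:30–10:45, 12:05–13:20, 14:50–15:10, 15:25–16:00, 16:45–17:00.
Thandi ∩ Gita: 09:30–11:40, 12:05–12:45.
Thandi ∩ Gita ∩ Ximena: 09:30–11:40, 12:05–12:45.
Thandi ∩ Gita ∩ Ximena ∩ Hiro: 09:30–10:45, 12:05–12:45.
Restricted to 10:50–16:20: 12:05–12:45.
Windows ≥ 30 min: 12:05–12:45.
Latest start in the last window 12:05–12:45 is 12:45 − 30 min = 12:15.

12:15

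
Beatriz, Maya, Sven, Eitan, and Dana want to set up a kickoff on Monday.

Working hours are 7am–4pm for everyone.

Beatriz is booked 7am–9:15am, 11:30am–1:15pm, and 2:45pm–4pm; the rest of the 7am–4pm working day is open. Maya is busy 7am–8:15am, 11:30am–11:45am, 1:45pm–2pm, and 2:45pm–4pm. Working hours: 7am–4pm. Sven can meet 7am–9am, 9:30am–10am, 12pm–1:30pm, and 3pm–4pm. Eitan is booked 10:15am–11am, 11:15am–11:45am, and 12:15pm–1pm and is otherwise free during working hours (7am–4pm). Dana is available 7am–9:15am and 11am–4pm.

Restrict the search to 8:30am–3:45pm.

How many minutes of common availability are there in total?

Beatriz free within 07:00–16:00: 09:15–11:30, 13:15–14:45.
Maya free within 07:00–16:00: 08:15–11:30, 11:45–13:45, 14:00–14:45.
Eitan free within 07:00–16:00: 07:00–10:15, 11:00–11:15, 11:45–12:15, 13:00–16:00.
Beatriz ∩ Maya: 09:15–11:30, 13:15–13:45, 14:00–14:45.
Beatriz ∩ Maya ∩ Sven: 09:30–10:00, 13:15–13:30.
Beatriz ∩ Maya ∩ Sven ∩ Eitan: 09:30–10:00, 13:15–13:30.
Beatriz ∩ Maya ∩ Sven ∩ Eitan ∩ Dana: 13:15–13:30.
Restricted to 08:30–15:45: 13:15–13:30.
Total common minutes: 15.

15 minutes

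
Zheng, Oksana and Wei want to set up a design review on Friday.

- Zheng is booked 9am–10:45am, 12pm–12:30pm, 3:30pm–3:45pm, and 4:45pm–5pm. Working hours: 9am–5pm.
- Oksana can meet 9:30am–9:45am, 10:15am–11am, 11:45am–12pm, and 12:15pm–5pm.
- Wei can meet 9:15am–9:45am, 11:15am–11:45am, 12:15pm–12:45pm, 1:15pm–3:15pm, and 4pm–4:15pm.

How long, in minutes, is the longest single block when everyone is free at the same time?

120 minutes

Zheng free within 09:00–17:00: 10:45–12:00, 12:30–15:30, 15:45–16:45.
Zheng ∩ Oksana: 10:45–11:00, 11:45–12:00, 12:30–15:30, 15:45–16:45.
Zheng ∩ Oksana ∩ Wei: 12:30–12:45, 13:15–15:15, 16:00–16:15.
Common window lengths: 15, 120, 15 min; longest is 120.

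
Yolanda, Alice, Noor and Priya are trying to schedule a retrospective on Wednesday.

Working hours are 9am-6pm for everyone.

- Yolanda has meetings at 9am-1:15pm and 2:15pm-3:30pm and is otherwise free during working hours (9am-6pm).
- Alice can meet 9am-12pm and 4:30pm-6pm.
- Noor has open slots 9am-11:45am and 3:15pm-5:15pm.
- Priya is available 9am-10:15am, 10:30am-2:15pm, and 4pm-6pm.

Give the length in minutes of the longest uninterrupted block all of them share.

Yolanda free within 09:00–18:00: 13:15–14:15, 15:30–18:00.
Yolanda ∩ Alice: 16:30–18:00.
Yolanda ∩ Alice ∩ Noor: 16:30–17:15.
Yolanda ∩ Alice ∩ Noor ∩ Priya: 16:30–17:15.
Single common window of 45 minutes.

45 minutes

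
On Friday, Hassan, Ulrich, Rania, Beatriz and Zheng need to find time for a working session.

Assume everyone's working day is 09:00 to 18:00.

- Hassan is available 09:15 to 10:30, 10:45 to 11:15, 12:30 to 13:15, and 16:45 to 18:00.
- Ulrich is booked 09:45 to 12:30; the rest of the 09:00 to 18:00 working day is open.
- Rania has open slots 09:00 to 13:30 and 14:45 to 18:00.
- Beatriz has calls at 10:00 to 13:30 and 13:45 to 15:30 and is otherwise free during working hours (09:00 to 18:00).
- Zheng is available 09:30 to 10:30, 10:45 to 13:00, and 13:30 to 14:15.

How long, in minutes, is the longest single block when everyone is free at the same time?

15 minutes

Ulrich free within 09:00–18:00: 09:00–09:45, 12:30–18:00.
Beatriz free within 09:00–18:00: 09:00–10:00, 13:30–13:45, 15:30–18:00.
Hassan ∩ Ulrich: 09:15–09:45, 12:30–13:15, 16:45–18:00.
Hassan ∩ Ulrich ∩ Rania: 09:15–09:45, 12:30–13:15, 16:45–18:00.
Hassan ∩ Ulrich ∩ Rania ∩ Beatriz: 09:15–09:45, 16:45–18:00.
Hassan ∩ Ulrich ∩ Rania ∩ Beatriz ∩ Zheng: 09:30–09:45.
Single common window of 15 minutes.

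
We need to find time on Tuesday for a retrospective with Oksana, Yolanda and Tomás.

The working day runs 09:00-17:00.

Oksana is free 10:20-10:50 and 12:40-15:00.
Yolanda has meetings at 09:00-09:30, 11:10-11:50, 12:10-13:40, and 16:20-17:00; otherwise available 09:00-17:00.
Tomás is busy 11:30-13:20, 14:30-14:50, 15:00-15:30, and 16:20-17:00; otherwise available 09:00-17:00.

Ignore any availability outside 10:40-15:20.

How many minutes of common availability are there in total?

Yolanda free within 09:00–17:00: 09:30–11:10, 11:50–12:10, 13:40–16:20.
Tomás free within 09:00–17:00: 09:00–11:30, 13:20–14:30, 14:50–15:00, 15:30–16:20.
Oksana ∩ Yolanda: 10:20–10:50, 13:40–15:00.
Oksana ∩ Yolanda ∩ Tomás: 10:20–10:50, 13:40–14:30, 14:50–15:00.
Restricted to 10:40–15:20: 10:40–10:50, 13:40–14:30, 14:50–15:00.
Total common minutes: 10 + 50 + 10 = 70.

70 minutes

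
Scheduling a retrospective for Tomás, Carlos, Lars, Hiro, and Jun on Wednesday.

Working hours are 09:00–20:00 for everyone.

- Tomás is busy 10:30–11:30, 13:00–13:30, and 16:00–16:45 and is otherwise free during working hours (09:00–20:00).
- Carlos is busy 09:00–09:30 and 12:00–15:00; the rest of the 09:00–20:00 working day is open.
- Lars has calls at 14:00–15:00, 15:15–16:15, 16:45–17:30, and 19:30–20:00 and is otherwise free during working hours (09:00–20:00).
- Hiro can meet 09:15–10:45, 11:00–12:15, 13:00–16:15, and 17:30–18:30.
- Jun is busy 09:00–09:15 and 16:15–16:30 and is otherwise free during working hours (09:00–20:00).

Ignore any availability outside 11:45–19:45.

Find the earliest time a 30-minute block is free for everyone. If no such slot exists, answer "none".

Tomás free within 09:00–20:00: 09:00–10:30, 11:30–13:00, 13:30–16:00, 16:45–20:00.
Carlos free within 09:00–20:00: 09:30–12:00, 15:00–20:00.
Lars free within 09:00–20:00: 09:00–14:00, 15:00–15:15, 16:15–16:45, 17:30–19:30.
Jun free within 09:00–20:00: 09:15–16:15, 16:30–20:00.
Tomás ∩ Carlos: 09:30–10:30, 11:30–12:00, 15:00–16:00, 16:45–20:00.
Tomás ∩ Carlos ∩ Lars: 09:30–10:30, 11:30–12:00, 15:00–15:15, 17:30–19:30.
Tomás ∩ Carlos ∩ Lars ∩ Hiro: 09:30–10:30, 11:30–12:00, 15:00–15:15, 17:30–18:30.
Tomás ∩ Carlos ∩ Lars ∩ Hiro ∩ Jun: 09:30–10:30, 11:30–12:00, 15:00–15:15, 17:30–18:30.
Restricted to 11:45–19:45: 11:45–12:00, 15:00–15:15, 17:30–18:30.
Windows ≥ 30 min: 17:30–18:30.
Earliest such window starts at 17:30.

17:30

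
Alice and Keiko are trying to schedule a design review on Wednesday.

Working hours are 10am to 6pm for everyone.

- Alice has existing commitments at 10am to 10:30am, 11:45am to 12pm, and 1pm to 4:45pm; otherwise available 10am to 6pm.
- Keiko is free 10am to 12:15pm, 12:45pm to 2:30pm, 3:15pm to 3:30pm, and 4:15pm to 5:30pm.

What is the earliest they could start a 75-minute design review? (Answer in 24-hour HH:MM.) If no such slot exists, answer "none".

Alice free within 10:00–18:00: 10:30–11:45, 12:00–13:00, 16:45–18:00.
Alice ∩ Keiko: 10:30–11:45, 12:00–12:15, 12:45–13:00, 16:45–17:30.
Windows ≥ 75 min: 10:30–11:45.
Earliest such window starts at 10:30.

10:30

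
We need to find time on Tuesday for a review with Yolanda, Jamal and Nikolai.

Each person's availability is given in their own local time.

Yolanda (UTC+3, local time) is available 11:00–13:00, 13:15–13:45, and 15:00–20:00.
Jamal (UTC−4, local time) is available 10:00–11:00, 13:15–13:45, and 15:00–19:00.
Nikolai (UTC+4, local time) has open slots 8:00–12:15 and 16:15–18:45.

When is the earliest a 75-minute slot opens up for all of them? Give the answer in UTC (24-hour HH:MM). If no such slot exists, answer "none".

none

Yolanda → UTC: 08:00–10:00, 10:15–10:45, 12:00–17:00.
Jamal → UTC: 14:00–15:00, 17:15–17:45, 19:00–23:00.
Nikolai → UTC: 04:00–08:15, 12:15–14:45.
Yolanda ∩ Jamal: 14:00–15:00.
Yolanda ∩ Jamal ∩ Nikolai: 14:00–14:45.
Windows ≥ 75 min: (none).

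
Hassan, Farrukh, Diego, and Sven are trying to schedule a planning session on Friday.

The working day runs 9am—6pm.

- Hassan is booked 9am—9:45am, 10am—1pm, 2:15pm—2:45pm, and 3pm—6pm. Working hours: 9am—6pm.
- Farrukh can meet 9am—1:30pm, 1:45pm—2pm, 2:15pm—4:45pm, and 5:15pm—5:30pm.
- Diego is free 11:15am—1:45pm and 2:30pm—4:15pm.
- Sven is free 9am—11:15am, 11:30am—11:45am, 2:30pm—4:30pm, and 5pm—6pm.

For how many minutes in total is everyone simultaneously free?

Hassan free within 09:00–18:00: 09:45–10:00, 13:00–14:15, 14:45–15:00.
Hassan ∩ Farrukh: 09:45–10:00, 13:00–13:30, 13:45–14:00, 14:45–15:00.
Hassan ∩ Farrukh ∩ Diego: 13:00–13:30, 14:45–15:00.
Hassan ∩ Farrukh ∩ Diego ∩ Sven: 14:45–15:00.
Total common minutes: 15.

15 minutes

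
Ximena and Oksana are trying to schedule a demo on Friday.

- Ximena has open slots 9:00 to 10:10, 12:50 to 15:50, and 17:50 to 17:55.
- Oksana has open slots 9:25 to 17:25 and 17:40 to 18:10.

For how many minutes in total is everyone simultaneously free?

230 minutes

Ximena ∩ Oksana: 09:25–10:10, 12:50–15:50, 17:50–17:55.
Total common minutes: 45 + 180 + 5 = 230.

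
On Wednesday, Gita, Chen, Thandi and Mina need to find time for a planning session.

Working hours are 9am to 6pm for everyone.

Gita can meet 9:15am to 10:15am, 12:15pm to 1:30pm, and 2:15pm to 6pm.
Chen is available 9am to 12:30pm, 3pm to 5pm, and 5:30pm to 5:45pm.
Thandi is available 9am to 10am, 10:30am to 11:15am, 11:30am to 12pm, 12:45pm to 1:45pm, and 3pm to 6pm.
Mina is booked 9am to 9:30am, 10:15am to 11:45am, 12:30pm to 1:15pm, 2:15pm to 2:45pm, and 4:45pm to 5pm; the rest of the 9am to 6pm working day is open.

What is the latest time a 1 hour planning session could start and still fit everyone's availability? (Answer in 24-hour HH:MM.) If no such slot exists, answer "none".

15:45

Mina free within 09:00–18:00: 09:30–10:15, 11:45–12:30, 13:15–14:15, 14:45–16:45, 17:00–18:00.
Gita ∩ Chen: 09:15–10:15, 12:15–12:30, 15:00–17:00, 17:30–17:45.
Gita ∩ Chen ∩ Thandi: 09:15–10:00, 15:00–17:00, 17:30–17:45.
Gita ∩ Chen ∩ Thandi ∩ Mina: 09:30–10:00, 15:00–16:45, 17:30–17:45.
Windows ≥ 60 min: 15:00–16:45.
Latest start in the last window 15:00–16:45 is 16:45 − 60 min = 15:45.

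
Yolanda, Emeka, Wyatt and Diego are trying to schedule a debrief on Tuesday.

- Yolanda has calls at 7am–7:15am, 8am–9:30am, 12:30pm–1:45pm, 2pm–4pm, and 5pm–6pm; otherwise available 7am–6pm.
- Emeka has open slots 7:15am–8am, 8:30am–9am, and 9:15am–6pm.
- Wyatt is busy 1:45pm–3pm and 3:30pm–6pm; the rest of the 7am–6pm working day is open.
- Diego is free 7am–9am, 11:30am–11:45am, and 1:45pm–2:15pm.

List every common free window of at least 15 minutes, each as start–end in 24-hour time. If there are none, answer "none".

07:15–08:00, 11:30–11:45

Yolanda free within 07:00–18:00: 07:15–08:00, 09:30–12:30, 13:45–14:00, 16:00–17:00.
Wyatt free within 07:00–18:00: 07:00–13:45, 15:00–15:30.
Yolanda ∩ Emeka: 07:15–08:00, 09:30–12:30, 13:45–14:00, 16:00–17:00.
Yolanda ∩ Emeka ∩ Wyatt: 07:15–08:00, 09:30–12:30.
Yolanda ∩ Emeka ∩ Wyatt ∩ Diego: 07:15–08:00, 11:30–11:45.
Windows ≥ 15 min: 07:15–08:00, 11:30–11:45.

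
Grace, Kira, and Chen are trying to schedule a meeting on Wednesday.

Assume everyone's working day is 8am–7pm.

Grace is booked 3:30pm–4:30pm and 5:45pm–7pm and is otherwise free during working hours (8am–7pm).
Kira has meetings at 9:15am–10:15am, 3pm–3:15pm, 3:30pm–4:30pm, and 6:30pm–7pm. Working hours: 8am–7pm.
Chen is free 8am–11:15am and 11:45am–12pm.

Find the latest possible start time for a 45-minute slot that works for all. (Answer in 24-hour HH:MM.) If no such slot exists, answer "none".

10:30

Grace free within 08:00–19:00: 08:00–15:30, 16:30–17:45.
Kira free within 08:00–19:00: 08:00–09:15, 10:15–15:00, 15:15–15:30, 16:30–18:30.
Grace ∩ Kira: 08:00–09:15, 10:15–15:00, 15:15–15:30, 16:30–17:45.
Grace ∩ Kira ∩ Chen: 08:00–09:15, 10:15–11:15, 11:45–12:00.
Windows ≥ 45 min: 08:00–09:15, 10:15–11:15.
Latest start in the last window 10:15–11:15 is 11:15 − 45 min = 10:30.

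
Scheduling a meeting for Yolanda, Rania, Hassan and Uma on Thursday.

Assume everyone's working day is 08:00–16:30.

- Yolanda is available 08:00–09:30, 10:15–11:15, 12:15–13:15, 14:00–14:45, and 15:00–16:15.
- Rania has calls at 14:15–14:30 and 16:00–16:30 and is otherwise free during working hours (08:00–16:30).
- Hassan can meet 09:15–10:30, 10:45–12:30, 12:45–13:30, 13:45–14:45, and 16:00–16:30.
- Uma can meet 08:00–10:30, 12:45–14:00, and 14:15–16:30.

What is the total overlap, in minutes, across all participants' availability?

Rania free within 08:00–16:30: 08:00–14:15, 14:30–16:00.
Yolanda ∩ Rania: 08:00–09:30, 10:15–11:15, 12:15–13:15, 14:00–14:15, 14:30–14:45, 15:00–16:00.
Yolanda ∩ Rania ∩ Hassan: 09:15–09:30, 10:15–10:30, 10:45–11:15, 12:15–12:30, 12:45–13:15, 14:00–14:15, 14:30–14:45.
Yolanda ∩ Rania ∩ Hassan ∩ Uma: 09:15–09:30, 10:15–10:30, 12:45–13:15, 14:30–14:45.
Total common minutes: 15 + 15 + 30 + 15 = 75.

75 minutes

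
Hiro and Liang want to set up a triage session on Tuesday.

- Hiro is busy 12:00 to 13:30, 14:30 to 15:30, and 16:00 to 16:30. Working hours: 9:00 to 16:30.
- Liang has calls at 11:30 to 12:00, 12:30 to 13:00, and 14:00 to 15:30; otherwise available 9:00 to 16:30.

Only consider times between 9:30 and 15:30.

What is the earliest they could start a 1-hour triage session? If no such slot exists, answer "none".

09:30

Hiro free within 09:00–16:30: 09:00–12:00, 13:30–14:30, 15:30–16:00.
Liang free within 09:00–16:30: 09:00–11:30, 12:00–12:30, 13:00–14:00, 15:30–16:30.
Hiro ∩ Liang: 09:00–11:30, 13:30–14:00, 15:30–16:00.
Restricted to 09:30–15:30: 09:30–11:30, 13:30–14:00.
Windows ≥ 60 min: 09:30–11:30.
Earliest such window starts at 09:30.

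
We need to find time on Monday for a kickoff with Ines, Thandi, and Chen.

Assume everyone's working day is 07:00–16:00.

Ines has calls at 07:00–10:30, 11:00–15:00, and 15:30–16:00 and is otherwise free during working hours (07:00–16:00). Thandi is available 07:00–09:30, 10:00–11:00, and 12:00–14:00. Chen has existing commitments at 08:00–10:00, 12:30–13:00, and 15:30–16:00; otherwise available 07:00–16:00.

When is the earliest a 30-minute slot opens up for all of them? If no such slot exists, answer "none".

10:30

Ines free within 07:00–16:00: 10:30–11:00, 15:00–15:30.
Chen free within 07:00–16:00: 07:00–08:00, 10:00–12:30, 13:00–15:30.
Ines ∩ Thandi: 10:30–11:00.
Ines ∩ Thandi ∩ Chen: 10:30–11:00.
Windows ≥ 30 min: 10:30–11:00.
Earliest such window starts at 10:30.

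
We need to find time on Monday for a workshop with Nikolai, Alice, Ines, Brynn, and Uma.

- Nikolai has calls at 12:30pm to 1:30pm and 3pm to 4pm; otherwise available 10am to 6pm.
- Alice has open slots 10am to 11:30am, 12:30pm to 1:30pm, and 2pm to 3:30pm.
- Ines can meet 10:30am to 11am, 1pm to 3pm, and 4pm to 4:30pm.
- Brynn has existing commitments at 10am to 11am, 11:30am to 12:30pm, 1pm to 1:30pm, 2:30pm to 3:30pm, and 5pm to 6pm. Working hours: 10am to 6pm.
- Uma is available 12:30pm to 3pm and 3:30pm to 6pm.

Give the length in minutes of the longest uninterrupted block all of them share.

30 minutes

Nikolai free within 10:00–18:00: 10:00–12:30, 13:30–15:00, 16:00–18:00.
Brynn free within 10:00–18:00: 11:00–11:30, 12:30–13:00, 13:30–14:30, 15:30–17:00.
Nikolai ∩ Alice: 10:00–11:30, 14:00–15:00.
Nikolai ∩ Alice ∩ Ines: 10:30–11:00, 14:00–15:00.
Nikolai ∩ Alice ∩ Ines ∩ Brynn: 14:00–14:30.
Nikolai ∩ Alice ∩ Ines ∩ Brynn ∩ Uma: 14:00–14:30.
Single common window of 30 minutes.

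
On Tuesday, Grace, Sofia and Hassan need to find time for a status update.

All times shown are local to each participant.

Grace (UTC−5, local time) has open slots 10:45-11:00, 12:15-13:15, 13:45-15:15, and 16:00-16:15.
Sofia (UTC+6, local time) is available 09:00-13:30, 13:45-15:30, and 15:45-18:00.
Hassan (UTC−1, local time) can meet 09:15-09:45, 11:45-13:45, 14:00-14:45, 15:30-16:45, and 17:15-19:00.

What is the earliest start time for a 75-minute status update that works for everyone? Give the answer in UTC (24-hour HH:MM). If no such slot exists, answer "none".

Grace → UTC: 15:45–16:00, 17:15–18:15, 18:45–20:15, 21:00–21:15.
Sofia → UTC: 03:00–07:30, 07:45–09:30, 09:45–12:00.
Hassan → UTC: 10:15–10:45, 12:45–14:45, 15:00–15:45, 16:30–17:45, 18:15–20:00.
Grace ∩ Sofia: (none).
Grace ∩ Sofia ∩ Hassan: (none).
Windows ≥ 75 min: (none).

none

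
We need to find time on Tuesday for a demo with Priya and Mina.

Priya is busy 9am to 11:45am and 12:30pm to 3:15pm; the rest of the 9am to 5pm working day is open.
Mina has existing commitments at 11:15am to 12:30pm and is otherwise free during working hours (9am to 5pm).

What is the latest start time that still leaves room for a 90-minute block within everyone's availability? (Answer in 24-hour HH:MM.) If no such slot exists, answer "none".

15:30

Priya free within 09:00–17:00: 11:45–12:30, 15:15–17:00.
Mina free within 09:00–17:00: 09:00–11:15, 12:30–17:00.
Priya ∩ Mina: 15:15–17:00.
Windows ≥ 90 min: 15:15–17:00.
Latest start in the last window 15:15–17:00 is 17:00 − 90 min = 15:30.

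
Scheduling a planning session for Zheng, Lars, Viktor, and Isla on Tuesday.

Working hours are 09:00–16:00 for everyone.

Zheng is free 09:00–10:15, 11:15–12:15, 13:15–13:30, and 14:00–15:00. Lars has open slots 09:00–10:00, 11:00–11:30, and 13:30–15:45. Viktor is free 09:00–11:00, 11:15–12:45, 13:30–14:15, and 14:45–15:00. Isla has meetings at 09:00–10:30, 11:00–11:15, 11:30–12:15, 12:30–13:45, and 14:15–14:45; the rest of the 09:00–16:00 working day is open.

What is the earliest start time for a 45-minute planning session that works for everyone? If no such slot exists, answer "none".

Isla free within 09:00–16:00: 10:30–11:00, 11:15–11:30, 12:15–12:30, 13:45–14:15, 14:45–16:00.
Zheng ∩ Lars: 09:00–10:00, 11:15–11:30, 14:00–15:00.
Zheng ∩ Lars ∩ Viktor: 09:00–10:00, 11:15–11:30, 14:00–14:15, 14:45–15:00.
Zheng ∩ Lars ∩ Viktor ∩ Isla: 11:15–11:30, 14:00–14:15, 14:45–15:00.
Windows ≥ 45 min: (none).

none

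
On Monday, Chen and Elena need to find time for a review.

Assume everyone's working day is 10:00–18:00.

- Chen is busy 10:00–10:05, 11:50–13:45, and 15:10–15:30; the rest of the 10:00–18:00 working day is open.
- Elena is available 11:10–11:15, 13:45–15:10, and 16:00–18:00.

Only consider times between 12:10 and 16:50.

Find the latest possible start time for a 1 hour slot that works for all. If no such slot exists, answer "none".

Chen free within 10:00–18:00: 10:05–11:50, 13:45–15:10, 15:30–18:00.
Chen ∩ Elena: 11:10–11:15, 13:45–15:10, 16:00–18:00.
Restricted to 12:10–16:50: 13:45–15:10, 16:00–16:50.
Windows ≥ 60 min: 13:45–15:10.
Latest start in the last window 13:45–15:10 is 15:10 − 60 min = 14:10.

14:10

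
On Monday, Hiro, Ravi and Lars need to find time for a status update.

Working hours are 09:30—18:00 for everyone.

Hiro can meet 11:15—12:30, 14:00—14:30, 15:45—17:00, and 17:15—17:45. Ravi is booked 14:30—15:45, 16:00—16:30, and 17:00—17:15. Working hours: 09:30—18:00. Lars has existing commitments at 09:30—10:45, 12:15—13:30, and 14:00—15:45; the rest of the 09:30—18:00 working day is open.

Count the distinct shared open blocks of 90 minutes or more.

0

Ravi free within 09:30–18:00: 09:30–14:30, 15:45–16:00, 16:30–17:00, 17:15–18:00.
Lars free within 09:30–18:00: 10:45–12:15, 13:30–14:00, 15:45–18:00.
Hiro ∩ Ravi: 11:15–12:30, 14:00–14:30, 15:45–16:00, 16:30–17:00, 17:15–17:45.
Hiro ∩ Ravi ∩ Lars: 11:15–12:15, 15:45–16:00, 16:30–17:00, 17:15–17:45.
Windows ≥ 90 min: (none).
That's 0 windows.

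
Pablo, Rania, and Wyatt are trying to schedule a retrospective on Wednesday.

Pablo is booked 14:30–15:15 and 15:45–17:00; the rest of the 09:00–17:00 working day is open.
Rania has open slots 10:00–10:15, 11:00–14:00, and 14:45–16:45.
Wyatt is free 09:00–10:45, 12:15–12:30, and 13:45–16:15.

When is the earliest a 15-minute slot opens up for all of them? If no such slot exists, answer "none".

10:00

Pablo free within 09:00–17:00: 09:00–14:30, 15:15–15:45.
Pablo ∩ Rania: 10:00–10:15, 11:00–14:00, 15:15–15:45.
Pablo ∩ Rania ∩ Wyatt: 10:00–10:15, 12:15–12:30, 13:45–14:00, 15:15–15:45.
Windows ≥ 15 min: 10:00–10:15, 12:15–12:30, 13:45–14:00, 15:15–15:45.
Earliest such window starts at 10:00.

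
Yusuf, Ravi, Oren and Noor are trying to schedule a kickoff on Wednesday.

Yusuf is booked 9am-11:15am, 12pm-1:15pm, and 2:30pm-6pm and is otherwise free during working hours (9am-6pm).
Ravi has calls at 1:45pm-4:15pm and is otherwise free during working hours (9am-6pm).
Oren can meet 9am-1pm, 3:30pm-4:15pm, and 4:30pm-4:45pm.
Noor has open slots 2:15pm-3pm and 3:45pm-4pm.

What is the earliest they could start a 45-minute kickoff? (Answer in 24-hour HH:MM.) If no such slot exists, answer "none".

Yusuf free within 09:00–18:00: 11:15–12:00, 13:15–14:30.
Ravi free within 09:00–18:00: 09:00–13:45, 16:15–18:00.
Yusuf ∩ Ravi: 11:15–12:00, 13:15–13:45.
Yusuf ∩ Ravi ∩ Oren: 11:15–12:00.
Yusuf ∩ Ravi ∩ Oren ∩ Noor: (none).
Windows ≥ 45 min: (none).

none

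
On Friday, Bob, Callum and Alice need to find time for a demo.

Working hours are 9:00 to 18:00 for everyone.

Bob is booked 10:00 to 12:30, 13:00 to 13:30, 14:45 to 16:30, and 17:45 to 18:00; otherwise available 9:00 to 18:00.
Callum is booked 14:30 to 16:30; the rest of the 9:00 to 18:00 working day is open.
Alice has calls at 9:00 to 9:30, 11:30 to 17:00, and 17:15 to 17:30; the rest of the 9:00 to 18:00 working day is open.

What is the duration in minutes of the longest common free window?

Bob free within 09:00–18:00: 09:00–10:00, 12:30–13:00, 13:30–14:45, 16:30–17:45.
Callum free within 09:00–18:00: 09:00–14:30, 16:30–18:00.
Alice free within 09:00–18:00: 09:30–11:30, 17:00–17:15, 17:30–18:00.
Bob ∩ Callum: 09:00–10:00, 12:30–13:00, 13:30–14:30, 16:30–17:45.
Bob ∩ Callum ∩ Alice: 09:30–10:00, 17:00–17:15, 17:30–17:45.
Common window lengths: 30, 15, 15 min; longest is 30.

30 minutes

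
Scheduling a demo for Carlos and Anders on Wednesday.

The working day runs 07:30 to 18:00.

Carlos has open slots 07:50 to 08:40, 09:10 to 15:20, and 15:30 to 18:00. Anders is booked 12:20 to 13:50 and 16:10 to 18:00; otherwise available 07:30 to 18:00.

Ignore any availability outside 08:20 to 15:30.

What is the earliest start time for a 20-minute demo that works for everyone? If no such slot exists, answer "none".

08:20

Anders free within 07:30–18:00: 07:30–12:20, 13:50–16:10.
Carlos ∩ Anders: 07:50–08:40, 09:10–12:20, 13:50–15:20, 15:30–16:10.
Restricted to 08:20–15:30: 08:20–08:40, 09:10–12:20, 13:50–15:20.
Windows ≥ 20 min: 08:20–08:40, 09:10–12:20, 13:50–15:20.
Earliest such window starts at 08:20.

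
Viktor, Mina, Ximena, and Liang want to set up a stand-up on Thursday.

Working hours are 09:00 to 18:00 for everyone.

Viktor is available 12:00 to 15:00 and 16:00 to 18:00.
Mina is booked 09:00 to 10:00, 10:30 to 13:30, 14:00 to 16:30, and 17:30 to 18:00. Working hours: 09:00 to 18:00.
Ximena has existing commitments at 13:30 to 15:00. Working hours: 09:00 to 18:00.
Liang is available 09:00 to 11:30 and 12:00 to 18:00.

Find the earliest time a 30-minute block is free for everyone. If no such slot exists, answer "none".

16:30

Mina free within 09:00–18:00: 10:00–10:30, 13:30–14:00, 16:30–17:30.
Ximena free within 09:00–18:00: 09:00–13:30, 15:00–18:00.
Viktor ∩ Mina: 13:30–14:00, 16:30–17:30.
Viktor ∩ Mina ∩ Ximena: 16:30–17:30.
Viktor ∩ Mina ∩ Ximena ∩ Liang: 16:30–17:30.
Windows ≥ 30 min: 16:30–17:30.
Earliest such window starts at 16:30.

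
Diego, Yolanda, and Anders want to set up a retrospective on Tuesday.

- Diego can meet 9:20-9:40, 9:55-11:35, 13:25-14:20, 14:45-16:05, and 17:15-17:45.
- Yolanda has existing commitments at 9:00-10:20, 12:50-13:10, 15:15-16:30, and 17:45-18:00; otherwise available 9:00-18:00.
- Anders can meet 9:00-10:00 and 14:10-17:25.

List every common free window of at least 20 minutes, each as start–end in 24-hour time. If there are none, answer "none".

Yolanda free within 09:00–18:00: 10:20–12:50, 13:10–15:15, 16:30–17:45.
Diego ∩ Yolanda: 10:20–11:35, 13:25–14:20, 14:45–15:15, 17:15–17:45.
Diego ∩ Yolanda ∩ Anders: 14:10–14:20, 14:45–15:15, 17:15–17:25.
Windows ≥ 20 min: 14:45–15:15.

14:45–15:15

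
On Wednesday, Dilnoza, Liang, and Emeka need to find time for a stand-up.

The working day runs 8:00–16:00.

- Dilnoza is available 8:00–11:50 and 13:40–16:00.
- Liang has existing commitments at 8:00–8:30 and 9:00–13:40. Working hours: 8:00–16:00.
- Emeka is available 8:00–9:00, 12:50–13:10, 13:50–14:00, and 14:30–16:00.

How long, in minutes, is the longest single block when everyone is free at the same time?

90 minutes

Liang free within 08:00–16:00: 08:30–09:00, 13:40–16:00.
Dilnoza ∩ Liang: 08:30–09:00, 13:40–16:00.
Dilnoza ∩ Liang ∩ Emeka: 08:30–09:00, 13:50–14:00, 14:30–16:00.
Common window lengths: 30, 10, 90 min; longest is 90.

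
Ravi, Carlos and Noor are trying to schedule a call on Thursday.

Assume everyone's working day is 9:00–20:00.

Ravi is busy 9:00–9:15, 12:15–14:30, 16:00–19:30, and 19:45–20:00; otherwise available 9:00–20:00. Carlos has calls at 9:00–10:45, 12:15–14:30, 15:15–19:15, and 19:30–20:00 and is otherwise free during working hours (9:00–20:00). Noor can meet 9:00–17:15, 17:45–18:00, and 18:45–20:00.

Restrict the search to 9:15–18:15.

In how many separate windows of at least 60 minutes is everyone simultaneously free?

1

Ravi free within 09:00–20:00: 09:15–12:15, 14:30–16:00, 19:30–19:45.
Carlos free within 09:00–20:00: 10:45–12:15, 14:30–15:15, 19:15–19:30.
Ravi ∩ Carlos: 10:45–12:15, 14:30–15:15.
Ravi ∩ Carlos ∩ Noor: 10:45–12:15, 14:30–15:15.
Restricted to 09:15–18:15: 10:45–12:15, 14:30–15:15.
Windows ≥ 60 min: 10:45–12:15.
That's 1 window.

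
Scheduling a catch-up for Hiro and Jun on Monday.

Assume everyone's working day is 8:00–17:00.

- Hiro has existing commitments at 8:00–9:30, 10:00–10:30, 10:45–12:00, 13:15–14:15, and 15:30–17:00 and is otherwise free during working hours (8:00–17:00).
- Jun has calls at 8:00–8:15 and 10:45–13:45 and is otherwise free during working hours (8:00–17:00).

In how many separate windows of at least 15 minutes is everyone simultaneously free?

Hiro free within 08:00–17:00: 09:30–10:00, 10:30–10:45, 12:00–13:15, 14:15–15:30.
Jun free within 08:00–17:00: 08:15–10:45, 13:45–17:00.
Hiro ∩ Jun: 09:30–10:00, 10:30–10:45, 14:15–15:30.
Windows ≥ 15 min: 09:30–10:00, 10:30–10:45, 14:15–15:30.
That's 3 windows.

3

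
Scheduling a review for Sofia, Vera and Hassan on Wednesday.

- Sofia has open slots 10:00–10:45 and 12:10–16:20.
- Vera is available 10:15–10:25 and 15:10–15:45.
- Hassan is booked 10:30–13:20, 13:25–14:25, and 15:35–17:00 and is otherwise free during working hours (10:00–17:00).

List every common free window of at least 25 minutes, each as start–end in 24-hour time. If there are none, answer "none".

Hassan free within 10:00–17:00: 10:00–10:30, 13:20–13:25, 14:25–15:35.
Sofia ∩ Vera: 10:15–10:25, 15:10–15:45.
Sofia ∩ Vera ∩ Hassan: 10:15–10:25, 15:10–15:35.
Windows ≥ 25 min: 15:10–15:35.

15:10–15:35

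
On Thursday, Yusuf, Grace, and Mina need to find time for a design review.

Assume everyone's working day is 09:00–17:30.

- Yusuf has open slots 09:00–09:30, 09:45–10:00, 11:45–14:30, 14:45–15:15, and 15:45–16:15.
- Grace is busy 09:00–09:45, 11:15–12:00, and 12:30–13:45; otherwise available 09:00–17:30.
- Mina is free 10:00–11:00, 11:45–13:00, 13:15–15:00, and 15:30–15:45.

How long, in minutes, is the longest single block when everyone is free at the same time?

45 minutes

Grace free within 09:00–17:30: 09:45–11:15, 12:00–12:30, 13:45–17:30.
Yusuf ∩ Grace: 09:45–10:00, 12:00–12:30, 13:45–14:30, 14:45–15:15, 15:45–16:15.
Yusuf ∩ Grace ∩ Mina: 12:00–12:30, 13:45–14:30, 14:45–15:00.
Common window lengths: 30, 45, 15 min; longest is 45.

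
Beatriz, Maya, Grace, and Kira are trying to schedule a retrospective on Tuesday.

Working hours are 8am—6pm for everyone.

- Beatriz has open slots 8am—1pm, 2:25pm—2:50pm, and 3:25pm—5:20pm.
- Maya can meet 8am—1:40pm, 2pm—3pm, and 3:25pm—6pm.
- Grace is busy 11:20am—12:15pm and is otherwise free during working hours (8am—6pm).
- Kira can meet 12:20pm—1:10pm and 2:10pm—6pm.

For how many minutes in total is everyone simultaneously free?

Grace free within 08:00–18:00: 08:00–11:20, 12:15–18:00.
Beatriz ∩ Maya: 08:00–13:00, 14:25–14:50, 15:25–17:20.
Beatriz ∩ Maya ∩ Grace: 08:00–11:20, 12:15–13:00, 14:25–14:50, 15:25–17:20.
Beatriz ∩ Maya ∩ Grace ∩ Kira: 12:20–13:00, 14:25–14:50, 15:25–17:20.
Total common minutes: 40 + 25 + 115 = 180.

180 minutes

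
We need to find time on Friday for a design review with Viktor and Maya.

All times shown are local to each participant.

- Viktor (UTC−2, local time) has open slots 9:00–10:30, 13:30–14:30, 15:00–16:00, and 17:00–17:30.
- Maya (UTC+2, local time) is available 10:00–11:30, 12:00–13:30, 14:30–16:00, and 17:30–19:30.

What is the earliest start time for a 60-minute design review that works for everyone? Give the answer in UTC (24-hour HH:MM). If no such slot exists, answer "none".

Viktor → UTC: 11:00–12:30, 15:30–16:30, 17:00–18:00, 19:00–19:30.
Maya → UTC: 08:00–09:30, 10:00–11:30, 12:30–14:00, 15:30–17:30.
Viktor ∩ Maya: 11:00–11:30, 15:30–16:30, 17:00–17:30.
Windows ≥ 60 min: 15:30–16:30.
Earliest such window starts at 15:30.

15:30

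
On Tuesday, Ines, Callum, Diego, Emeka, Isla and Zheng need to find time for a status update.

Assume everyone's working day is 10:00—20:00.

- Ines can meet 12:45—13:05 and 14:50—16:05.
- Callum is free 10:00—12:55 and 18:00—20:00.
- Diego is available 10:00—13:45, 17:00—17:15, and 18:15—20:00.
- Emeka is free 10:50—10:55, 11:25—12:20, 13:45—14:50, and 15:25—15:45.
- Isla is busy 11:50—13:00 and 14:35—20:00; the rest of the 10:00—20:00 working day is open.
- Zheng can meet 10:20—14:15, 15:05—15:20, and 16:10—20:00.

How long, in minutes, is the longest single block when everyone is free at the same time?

Isla free within 10:00–20:00: 10:00–11:50, 13:00–14:35.
Ines ∩ Callum: 12:45–12:55.
Ines ∩ Callum ∩ Diego: 12:45–12:55.
Ines ∩ Callum ∩ Diego ∩ Emeka: (none).
Ines ∩ Callum ∩ Diego ∩ Emeka ∩ Isla: (none).
Ines ∩ Callum ∩ Diego ∩ Emeka ∩ Isla ∩ Zheng: (none).
No common window.

0 minutes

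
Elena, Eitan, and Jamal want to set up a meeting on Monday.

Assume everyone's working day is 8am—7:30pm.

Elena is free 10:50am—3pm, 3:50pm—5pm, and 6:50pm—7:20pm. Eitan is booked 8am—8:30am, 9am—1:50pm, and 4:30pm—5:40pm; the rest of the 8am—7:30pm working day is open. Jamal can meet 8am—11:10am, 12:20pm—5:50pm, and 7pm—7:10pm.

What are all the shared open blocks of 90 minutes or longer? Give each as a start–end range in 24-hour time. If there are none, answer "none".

none

Eitan free within 08:00–19:30: 08:30–09:00, 13:50–16:30, 17:40–19:30.
Elena ∩ Eitan: 13:50–15:00, 15:50–16:30, 18:50–19:20.
Elena ∩ Eitan ∩ Jamal: 13:50–15:00, 15:50–16:30, 19:00–19:10.
Windows ≥ 90 min: (none).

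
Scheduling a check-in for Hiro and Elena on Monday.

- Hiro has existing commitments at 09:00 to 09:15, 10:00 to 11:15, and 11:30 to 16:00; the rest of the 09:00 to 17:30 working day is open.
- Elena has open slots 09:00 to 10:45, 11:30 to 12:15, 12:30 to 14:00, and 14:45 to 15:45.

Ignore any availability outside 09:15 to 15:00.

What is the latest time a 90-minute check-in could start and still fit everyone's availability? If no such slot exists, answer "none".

Hiro free within 09:00–17:30: 09:15–10:00, 11:15–11:30, 16:00–17:30.
Hiro ∩ Elena: 09:15–10:00.
Restricted to 09:15–15:00: 09:15–10:00.
Windows ≥ 90 min: (none).

none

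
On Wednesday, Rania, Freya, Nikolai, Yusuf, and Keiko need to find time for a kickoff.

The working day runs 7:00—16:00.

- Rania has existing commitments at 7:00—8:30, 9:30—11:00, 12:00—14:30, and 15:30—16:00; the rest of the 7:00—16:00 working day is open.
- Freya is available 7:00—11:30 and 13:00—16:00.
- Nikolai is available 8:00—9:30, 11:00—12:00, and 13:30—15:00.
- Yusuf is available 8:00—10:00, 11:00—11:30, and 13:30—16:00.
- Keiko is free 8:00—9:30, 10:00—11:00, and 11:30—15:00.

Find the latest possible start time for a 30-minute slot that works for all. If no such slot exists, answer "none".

Rania free within 07:00–16:00: 08:30–09:30, 11:00–12:00, 14:30–15:30.
Rania ∩ Freya: 08:30–09:30, 11:00–11:30, 14:30–15:30.
Rania ∩ Freya ∩ Nikolai: 08:30–09:30, 11:00–11:30, 14:30–15:00.
Rania ∩ Freya ∩ Nikolai ∩ Yusuf: 08:30–09:30, 11:00–11:30, 14:30–15:00.
Rania ∩ Freya ∩ Nikolai ∩ Yusuf ∩ Keiko: 08:30–09:30, 14:30–15:00.
Windows ≥ 30 min: 08:30–09:30, 14:30–15:00.
Latest start in the last window 14:30–15:00 is 15:00 − 30 min = 14:30.

14:30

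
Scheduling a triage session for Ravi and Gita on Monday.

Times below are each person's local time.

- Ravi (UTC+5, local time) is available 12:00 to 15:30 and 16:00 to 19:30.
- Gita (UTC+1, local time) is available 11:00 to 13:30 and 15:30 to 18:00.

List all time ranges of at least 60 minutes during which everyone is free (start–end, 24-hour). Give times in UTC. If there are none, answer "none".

11:00–12:30

Ravi → UTC: 07:00–10:30, 11:00–14:30.
Gita → UTC: 10:00–12:30, 14:30–17:00.
Ravi ∩ Gita: 10:00–10:30, 11:00–12:30.
Windows ≥ 60 min: 11:00–12:30.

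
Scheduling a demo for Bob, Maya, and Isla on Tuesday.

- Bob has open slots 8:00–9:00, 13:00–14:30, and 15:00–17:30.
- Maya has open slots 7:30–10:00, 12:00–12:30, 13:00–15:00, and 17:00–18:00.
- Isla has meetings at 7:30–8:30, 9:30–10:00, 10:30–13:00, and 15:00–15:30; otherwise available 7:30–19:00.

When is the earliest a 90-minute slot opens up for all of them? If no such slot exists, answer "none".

13:00

Isla free within 07:30–19:00: 08:30–09:30, 10:00–10:30, 13:00–15:00, 15:30–19:00.
Bob ∩ Maya: 08:00–09:00, 13:00–14:30, 17:00–17:30.
Bob ∩ Maya ∩ Isla: 08:30–09:00, 13:00–14:30, 17:00–17:30.
Windows ≥ 90 min: 13:00–14:30.
Earliest such window starts at 13:00.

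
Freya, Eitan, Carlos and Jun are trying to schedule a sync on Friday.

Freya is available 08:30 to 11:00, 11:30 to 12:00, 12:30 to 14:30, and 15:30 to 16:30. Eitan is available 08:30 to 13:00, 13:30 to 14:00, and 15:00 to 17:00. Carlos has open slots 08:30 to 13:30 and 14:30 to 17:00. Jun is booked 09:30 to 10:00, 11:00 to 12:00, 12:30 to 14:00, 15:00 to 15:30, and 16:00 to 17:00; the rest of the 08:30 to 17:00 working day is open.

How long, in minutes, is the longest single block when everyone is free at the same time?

60 minutes

Jun free within 08:30–17:00: 08:30–09:30, 10:00–11:00, 12:00–12:30, 14:00–15:00, 15:30–16:00.
Freya ∩ Eitan: 08:30–11:00, 11:30–12:00, 12:30–13:00, 13:30–14:00, 15:30–16:30.
Freya ∩ Eitan ∩ Carlos: 08:30–11:00, 11:30–12:00, 12:30–13:00, 15:30–16:30.
Freya ∩ Eitan ∩ Carlos ∩ Jun: 08:30–09:30, 10:00–11:00, 15:30–16:00.
Common window lengths: 60, 60, 30 min; longest is 60.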